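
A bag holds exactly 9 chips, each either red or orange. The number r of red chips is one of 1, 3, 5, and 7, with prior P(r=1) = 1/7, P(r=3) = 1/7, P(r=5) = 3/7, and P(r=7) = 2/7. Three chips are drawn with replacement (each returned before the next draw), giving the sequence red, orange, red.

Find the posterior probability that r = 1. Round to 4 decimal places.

0.0143

Compute the likelihood of the observed sequence for each case: P(data | r = 1) = (1/9)(8/9)(1/9) = 0.010974; P(data | r = 3) = (3/9)(6/9)(3/9) = 0.074074; P(data | r = 5) = (5/9)(4/9)(5/9) = 0.13717; P(data | r = 7) = (7/9)(2/9)(7/9) = 0.13443.
Multiplying each by its prior: 1/7 · 0.010974 = 0.0015677, 1/7 · 0.074074 = 0.010582, 3/7 · 0.13717 = 0.058789, 2/7 · 0.13443 = 0.038409; these sum to 0.10935.
Hence P(r = 1 | data) = (0.0015677) / (0.10935) = 0.014337.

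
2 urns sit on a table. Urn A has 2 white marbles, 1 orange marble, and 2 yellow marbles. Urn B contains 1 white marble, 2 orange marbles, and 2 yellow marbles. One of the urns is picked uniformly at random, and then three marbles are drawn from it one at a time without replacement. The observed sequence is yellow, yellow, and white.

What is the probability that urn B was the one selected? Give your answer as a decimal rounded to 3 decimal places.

For each hypothesis, P(data | H) works out to: P(data | urn A) = (2/5)(1/4)(2/3) = 1/15; P(data | urn B) = (2/5)(1/4)(1/3) = 1/30.
Weighting by the prior gives 1/2 · 1/15 = 1/30, 1/2 · 1/30 = 1/60; with total 1/20.
Therefore the posterior P(urn B | data) = (1/60) / (1/20) = 1/3.

0.333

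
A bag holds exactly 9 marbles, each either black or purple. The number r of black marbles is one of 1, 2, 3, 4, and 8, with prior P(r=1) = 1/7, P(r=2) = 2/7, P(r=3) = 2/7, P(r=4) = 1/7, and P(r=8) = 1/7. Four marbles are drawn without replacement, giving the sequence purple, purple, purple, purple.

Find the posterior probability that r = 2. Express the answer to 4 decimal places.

For each hypothesis, P(data | H) works out to: P(data | r = 1) = (8/9)(7/8)(6/7)(5/6) = 5/9; P(data | r = 2) = (7/9)(6/8)(5/7)(4/6) = 5/18; P(data | r = 3) = (6/9)(5/8)(4/7)(3/6) = 5/42; P(data | r = 4) = (5/9)(4/8)(3/7)(2/6) = 5/126; P(data | r = 8) = (1/9)(0/8) = 0.
Weighting by the prior gives 1/7 · 5/9 = 5/63, 2/7 · 5/18 = 5/63, 2/7 · 5/42 = 5/147, 1/7 · 5/126 = 5/882, 1/7 · 0 = 0; these sum to 25/126.
So P(r = 2 | data) = (5/63) / (25/126) = 2/5.

0.4000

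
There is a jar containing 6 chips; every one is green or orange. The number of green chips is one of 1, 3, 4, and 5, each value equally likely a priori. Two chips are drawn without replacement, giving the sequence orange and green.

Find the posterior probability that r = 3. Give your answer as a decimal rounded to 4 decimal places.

The likelihood of the observed sequence under each hypothesis: P(data | r = 1) = (5/6)(1/5) = 1/6; P(data | r = 3) = (3/6)(3/5) = 3/10; P(data | r = 4) = (2/6)(4/5) = 4/15; P(data | r = 5) = (1/6)(5/5) = 1/6.
Weighting by the prior gives 1/4 · 1/6 = 1/24, 1/4 · 3/10 = 3/40, 1/4 · 4/15 = 1/15, 1/4 · 1/6 = 1/24; with total 9/40.
Hence P(r = 3 | data) = (3/40) / (9/40) = 1/3.

0.3333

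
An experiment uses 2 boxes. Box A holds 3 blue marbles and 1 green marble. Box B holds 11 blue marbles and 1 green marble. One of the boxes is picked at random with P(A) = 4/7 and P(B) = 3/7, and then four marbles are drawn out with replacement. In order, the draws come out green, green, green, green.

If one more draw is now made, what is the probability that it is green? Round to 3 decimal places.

0.248

Under each hypothesis, the probability of the observed sequence is: P(data | box A) = (1/4)(1/4)(1/4)(1/4) = 0.0039062; P(data | box B) = (1/12)(1/12)(1/12)(1/12) = 4.8225e-05.
Multiplying each by its prior: 4/7 · 0.0039062 = 0.0022321, 3/7 · 4.8225e-05 = 2.0668e-05; summing to 0.0022528.
Normalising, the posterior is P(box A | data) = 0.99083, P(box B | data) = 0.0091743.
So P(green next | data) = Σ P(green next | H) P(H | data) = (1/4)(0.99083) + (1/12)(0.0091743) = 0.24847.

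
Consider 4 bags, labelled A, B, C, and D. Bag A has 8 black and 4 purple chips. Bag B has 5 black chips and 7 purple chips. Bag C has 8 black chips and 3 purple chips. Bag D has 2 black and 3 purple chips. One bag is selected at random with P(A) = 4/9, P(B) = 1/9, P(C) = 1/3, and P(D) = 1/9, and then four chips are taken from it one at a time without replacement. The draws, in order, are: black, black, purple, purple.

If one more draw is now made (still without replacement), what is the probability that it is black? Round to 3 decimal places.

0.582

For each hypothesis, P(data | H) works out to: P(data | bag A) = (8/12)(7/11)(4/10)(3/9) = 0.056566; P(data | bag B) = (5/12)(4/11)(7/10)(6/9) = 0.070707; P(data | bag C) = (8/11)(7/10)(3/9)(2/8) = 0.042424; P(data | bag D) = (2/5)(1/4)(3/3)(2/2) = 0.1.
The prior-weighted likelihoods are 4/9 · 0.056566 = 0.02514, 1/9 · 0.070707 = 0.0078563, 1/3 · 0.042424 = 0.014141, 1/9 · 0.1 = 0.011111; with total 0.058249.
The posterior is then P(bag A | data) = 0.4316, P(bag B | data) = 0.13487, P(bag C | data) = 0.24277, P(bag D | data) = 0.19075.
So P(black next | data) = Σ P(black next | H) P(H | data) = (3/4)(0.4316) + (3/8)(0.13487) + (6/7)(0.24277) + (0)(0.19075) = 0.58237.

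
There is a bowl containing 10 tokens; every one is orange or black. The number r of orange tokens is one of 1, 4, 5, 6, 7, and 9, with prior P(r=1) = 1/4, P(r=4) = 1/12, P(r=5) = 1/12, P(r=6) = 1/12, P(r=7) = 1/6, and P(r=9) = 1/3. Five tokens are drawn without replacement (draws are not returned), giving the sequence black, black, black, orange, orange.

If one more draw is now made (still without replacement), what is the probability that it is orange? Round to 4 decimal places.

The likelihood of the observed sequence under each hypothesis: P(data | r = 1) = (9/10)(8/9)(7/8)(1/7)(0/6) = 0; P(data | r = 4) = (6/10)(5/9)(4/8)(4/7)(3/6) = 0.047619; P(data | r = 5) = (5/10)(4/9)(3/8)(5/7)(4/6) = 0.039683; P(data | r = 6) = (4/10)(3/9)(2/8)(6/7)(5/6) = 0.02381; P(data | r = 7) = (3/10)(2/9)(1/8)(7/7)(6/6) = 0.0083333; P(data | r = 9) = (1/10)(0/9) = 0.
The prior-weighted likelihoods are 1/4 · 0 = 0, 1/12 · 0.047619 = 0.0039683, 1/12 · 0.039683 = 0.0033069, 1/12 · 0.02381 = 0.0019841, 1/6 · 0.0083333 = 0.0013889, 1/3 · 0 = 0; these sum to 0.010648.
Dividing through by the total gives posterior P(r = 1 | data) = 0, P(r = 4 | data) = 0.37267, P(r = 5 | data) = 0.31056, P(r = 6 | data) = 0.18634, P(r = 7 | data) = 0.13043, P(r = 9 | data) = 0.
So P(orange next | data) = Σ P(orange next | H) P(H | data) = (2/5)(0.37267) + (3/5)(0.31056) + (4/5)(0.18634) + (1)(0.13043) = 0.61491.

0.6149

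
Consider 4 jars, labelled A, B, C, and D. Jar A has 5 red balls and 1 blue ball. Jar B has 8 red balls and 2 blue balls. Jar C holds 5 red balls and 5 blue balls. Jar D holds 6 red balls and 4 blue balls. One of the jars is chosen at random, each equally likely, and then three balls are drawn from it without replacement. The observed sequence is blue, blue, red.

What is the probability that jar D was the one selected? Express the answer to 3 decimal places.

For each hypothesis, P(data | H) works out to: P(data | jar A) = (1/6)(0/5) = 0; P(data | jar B) = (2/10)(1/9)(8/8) = 1/45; P(data | jar C) = (5/10)(4/9)(5/8) = 5/36; P(data | jar D) = (4/10)(3/9)(6/8) = 1/10.
Weighting by the prior gives 1/4 · 0 = 0, 1/4 · 1/45 = 1/180, 1/4 · 5/36 = 5/144, 1/4 · 1/10 = 1/40; these sum to 47/720.
Hence P(jar D | data) = (1/40) / (47/720) = 18/47.

0.383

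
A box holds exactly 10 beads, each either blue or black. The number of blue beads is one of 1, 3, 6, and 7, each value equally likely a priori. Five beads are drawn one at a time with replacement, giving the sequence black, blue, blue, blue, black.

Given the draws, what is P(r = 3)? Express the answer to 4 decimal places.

0.1665

Under each hypothesis, the probability of the observed sequence is: P(data | r = 1) = (9/10)(1/10)(1/10)(1/10)(9/10) = 0.00081; P(data | r = 3) = (7/10)(3/10)(3/10)(3/10)(7/10) = 0.01323; P(data | r = 6) = (4/10)(6/10)(6/10)(6/10)(4/10) = 0.03456; P(data | r = 7) = (3/10)(7/10)(7/10)(7/10)(3/10) = 0.03087.
The prior-weighted likelihoods are 1/4 · 0.00081 = 0.0002025, 1/4 · 0.01323 = 0.0033075, 1/4 · 0.03456 = 0.00864, 1/4 · 0.03087 = 0.0077175; with total 0.019867.
Hence P(r = 3 | data) = (0.0033075) / (0.019867) = 0.16648.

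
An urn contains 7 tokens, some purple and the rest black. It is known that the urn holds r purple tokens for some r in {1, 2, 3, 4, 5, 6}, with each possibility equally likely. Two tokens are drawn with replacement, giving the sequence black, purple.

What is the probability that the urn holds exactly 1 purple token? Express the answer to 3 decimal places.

0.107

Under each hypothesis, the probability of the observed sequence is: P(data | r = 1) = (6/7)(1/7) = 6/49; P(data | r = 2) = (5/7)(2/7) = 10/49; P(data | r = 3) = (4/7)(3/7) = 12/49; P(data | r = 4) = (3/7)(4/7) = 12/49; P(data | r = 5) = (2/7)(5/7) = 10/49; P(data | r = 6) = (1/7)(6/7) = 6/49.
Multiplying each by its prior: 1/6 · 6/49 = 1/49, 1/6 · 10/49 = 5/147, 1/6 · 12/49 = 2/49, 1/6 · 12/49 = 2/49, 1/6 · 10/49 = 5/147, 1/6 · 6/49 = 1/49; with total 4/21.
Hence P(r = 1 | data) = (1/49) / (4/21) = 3/28.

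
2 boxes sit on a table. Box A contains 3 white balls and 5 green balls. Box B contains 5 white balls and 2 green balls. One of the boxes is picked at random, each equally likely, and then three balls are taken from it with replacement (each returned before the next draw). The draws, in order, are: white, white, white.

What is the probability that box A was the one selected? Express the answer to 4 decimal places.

For each hypothesis, P(data | H) works out to: P(data | box A) = (3/8)(3/8)(3/8) = 0.052734; P(data | box B) = (5/7)(5/7)(5/7) = 0.36443.
Multiplying each by its prior: 1/2 · 0.052734 = 0.026367, 1/2 · 0.36443 = 0.18222; these sum to 0.20858.
By Bayes' rule, P(box A | data) = (0.026367) / (0.20858) = 0.12641.

0.1264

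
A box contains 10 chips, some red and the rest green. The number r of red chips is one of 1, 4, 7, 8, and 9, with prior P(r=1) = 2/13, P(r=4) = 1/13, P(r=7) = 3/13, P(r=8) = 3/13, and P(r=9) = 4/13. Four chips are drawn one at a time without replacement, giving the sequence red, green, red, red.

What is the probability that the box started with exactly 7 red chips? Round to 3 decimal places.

Compute the likelihood of the observed sequence for each case: P(data | r = 1) = (1/10)(9/9)(0/8) = 0; P(data | r = 4) = (4/10)(6/9)(3/8)(2/7) = 0.028571; P(data | r = 7) = (7/10)(3/9)(6/8)(5/7) = 0.125; P(data | r = 8) = (8/10)(2/9)(7/8)(6/7) = 0.13333; P(data | r = 9) = (9/10)(1/9)(8/8)(7/7) = 0.1.
Weighting by the prior gives 2/13 · 0 = 0, 1/13 · 0.028571 = 0.0021978, 3/13 · 0.125 = 0.028846, 3/13 · 0.13333 = 0.030769, 4/13 · 0.1 = 0.030769; these sum to 0.092582.
Therefore the posterior P(r = 7 | data) = (0.028846) / (0.092582) = 0.31157.

0.312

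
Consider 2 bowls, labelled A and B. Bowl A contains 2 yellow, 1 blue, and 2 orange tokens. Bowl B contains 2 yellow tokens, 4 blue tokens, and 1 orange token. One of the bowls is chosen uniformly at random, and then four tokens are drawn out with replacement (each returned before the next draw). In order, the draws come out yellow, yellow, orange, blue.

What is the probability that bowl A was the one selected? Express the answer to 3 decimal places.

0.658

For each hypothesis, P(data | H) works out to: P(data | bowl A) = (2/5)(2/5)(2/5)(1/5) = 0.0128; P(data | bowl B) = (2/7)(2/7)(1/7)(4/7) = 0.0066639.
Weighting by the prior gives 1/2 · 0.0128 = 0.0064, 1/2 · 0.0066639 = 0.0033319; summing to 0.0097319.
So P(bowl A | data) = (0.0064) / (0.0097319) = 0.65763.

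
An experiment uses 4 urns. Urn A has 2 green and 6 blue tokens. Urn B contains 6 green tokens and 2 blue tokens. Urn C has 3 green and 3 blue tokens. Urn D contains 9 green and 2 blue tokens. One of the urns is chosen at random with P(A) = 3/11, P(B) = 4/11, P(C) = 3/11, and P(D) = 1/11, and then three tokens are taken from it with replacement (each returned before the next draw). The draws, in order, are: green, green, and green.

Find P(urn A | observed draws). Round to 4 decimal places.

0.0176

Under each hypothesis, the probability of the observed sequence is: P(data | urn A) = (2/8)(2/8)(2/8) = 0.015625; P(data | urn B) = (6/8)(6/8)(6/8) = 0.42188; P(data | urn C) = (3/6)(3/6)(3/6) = 0.125; P(data | urn D) = (9/11)(9/11)(9/11) = 0.54771.
Weighting by the prior gives 3/11 · 0.015625 = 0.0042614, 4/11 · 0.42188 = 0.15341, 3/11 · 0.125 = 0.034091, 1/11 · 0.54771 = 0.049792; with total 0.24155.
So P(urn A | data) = (0.0042614) / (0.24155) = 0.017642.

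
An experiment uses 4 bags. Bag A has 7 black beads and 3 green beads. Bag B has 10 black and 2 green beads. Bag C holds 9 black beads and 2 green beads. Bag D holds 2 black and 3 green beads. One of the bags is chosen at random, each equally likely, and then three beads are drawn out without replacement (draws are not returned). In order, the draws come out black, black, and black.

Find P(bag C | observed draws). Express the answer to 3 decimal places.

0.378

The likelihood of the observed sequence under each hypothesis: P(data | bag A) = (7/10)(6/9)(5/8) = 0.29167; P(data | bag B) = (10/12)(9/11)(8/10) = 0.54545; P(data | bag C) = (9/11)(8/10)(7/9) = 0.50909; P(data | bag D) = (2/5)(1/4)(0/3) = 0.
Multiplying each by its prior: 1/4 · 0.29167 = 0.072917, 1/4 · 0.54545 = 0.13636, 1/4 · 0.50909 = 0.12727, 1/4 · 0 = 0; summing to 0.33655.
Therefore the posterior P(bag C | data) = (0.12727) / (0.33655) = 0.37817.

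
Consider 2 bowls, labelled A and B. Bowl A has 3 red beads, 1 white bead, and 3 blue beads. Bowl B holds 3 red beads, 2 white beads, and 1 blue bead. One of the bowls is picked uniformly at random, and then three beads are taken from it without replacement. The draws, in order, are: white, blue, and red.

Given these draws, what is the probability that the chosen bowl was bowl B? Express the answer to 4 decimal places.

For each hypothesis, P(data | H) works out to: P(data | bowl A) = (1/7)(3/6)(3/5) = 3/70; P(data | bowl B) = (2/6)(1/5)(3/4) = 1/20.
Weighting by the prior gives 1/2 · 3/70 = 3/140, 1/2 · 1/20 = 1/40; these sum to 13/280.
So P(bowl B | data) = (1/40) / (13/280) = 7/13.

0.5385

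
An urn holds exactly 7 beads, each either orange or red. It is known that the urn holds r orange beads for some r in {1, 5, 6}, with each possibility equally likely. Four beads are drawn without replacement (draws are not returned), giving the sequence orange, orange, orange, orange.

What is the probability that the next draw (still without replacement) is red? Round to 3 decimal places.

Compute the likelihood of the observed sequence for each case: P(data | r = 1) = (1/7)(0/6) = 0; P(data | r = 5) = (5/7)(4/6)(3/5)(2/4) = 1/7; P(data | r = 6) = (6/7)(5/6)(4/5)(3/4) = 3/7.
Multiplying each by its prior: 1/3 · 0 = 0, 1/3 · 1/7 = 1/21, 1/3 · 3/7 = 1/7; summing to 4/21.
The posterior is then P(r = 1 | data) = 0, P(r = 5 | data) = 1/4, P(r = 6 | data) = 3/4.
So P(red next | data) = Σ P(red next | H) P(H | data) = (2/3)(1/4) + (1/3)(3/4) = 5/12.

0.417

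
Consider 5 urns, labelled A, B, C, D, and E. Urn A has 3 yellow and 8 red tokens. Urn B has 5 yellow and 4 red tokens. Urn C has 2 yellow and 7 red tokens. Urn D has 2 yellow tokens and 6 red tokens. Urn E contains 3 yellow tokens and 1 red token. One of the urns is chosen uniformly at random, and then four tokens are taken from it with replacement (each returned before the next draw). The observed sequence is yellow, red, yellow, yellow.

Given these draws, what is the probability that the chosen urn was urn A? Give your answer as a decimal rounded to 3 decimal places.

Under each hypothesis, the probability of the observed sequence is: P(data | urn A) = (3/11)(8/11)(3/11)(3/11) = 0.014753; P(data | urn B) = (5/9)(4/9)(5/9)(5/9) = 0.076208; P(data | urn C) = (2/9)(7/9)(2/9)(2/9) = 0.0085353; P(data | urn D) = (2/8)(6/8)(2/8)(2/8) = 0.011719; P(data | urn E) = (3/4)(1/4)(3/4)(3/4) = 0.10547.
The prior-weighted likelihoods are 1/5 · 0.014753 = 0.0029506, 1/5 · 0.076208 = 0.015242, 1/5 · 0.0085353 = 0.0017071, 1/5 · 0.011719 = 0.0023437, 1/5 · 0.10547 = 0.021094; these sum to 0.043337.
By Bayes' rule, P(urn A | data) = (0.0029506) / (0.043337) = 0.068086.

0.068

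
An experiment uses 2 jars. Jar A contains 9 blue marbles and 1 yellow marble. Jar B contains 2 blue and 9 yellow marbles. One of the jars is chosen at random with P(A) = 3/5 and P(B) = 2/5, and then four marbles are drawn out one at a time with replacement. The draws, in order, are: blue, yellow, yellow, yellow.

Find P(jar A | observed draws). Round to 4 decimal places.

Under each hypothesis, the probability of the observed sequence is: P(data | jar A) = (9/10)(1/10)(1/10)(1/10) = 0.0009; P(data | jar B) = (2/11)(9/11)(9/11)(9/11) = 0.099583.
The prior-weighted likelihoods are 3/5 · 0.0009 = 0.00054, 2/5 · 0.099583 = 0.039833; with total 0.040373.
By Bayes' rule, P(jar A | data) = (0.00054) / (0.040373) = 0.013375.

0.0134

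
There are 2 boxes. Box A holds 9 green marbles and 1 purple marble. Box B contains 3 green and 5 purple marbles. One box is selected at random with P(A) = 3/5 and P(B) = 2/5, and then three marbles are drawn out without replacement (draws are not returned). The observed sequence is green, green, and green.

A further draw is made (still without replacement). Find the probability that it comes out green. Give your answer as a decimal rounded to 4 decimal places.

Compute the likelihood of the observed sequence for each case: P(data | box A) = (9/10)(8/9)(7/8) = 7/10; P(data | box B) = (3/8)(2/7)(1/6) = 1/56.
Multiplying each by its prior: 3/5 · 7/10 = 21/50, 2/5 · 1/56 = 1/140; with total 299/700.
The posterior is then P(box A | data) = 294/299, P(box B | data) = 5/299.
Averaging over the posterior, P(green next | data) = (6/7)(294/299) + (0)(5/299) = 252/299.

0.8428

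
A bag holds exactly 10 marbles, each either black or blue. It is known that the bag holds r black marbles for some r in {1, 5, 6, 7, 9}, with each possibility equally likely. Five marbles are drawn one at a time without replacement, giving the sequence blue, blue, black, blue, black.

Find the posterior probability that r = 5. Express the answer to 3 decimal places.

0.552

The likelihood of the observed sequence under each hypothesis: P(data | r = 1) = (9/10)(8/9)(1/8)(7/7)(0/6) = 0; P(data | r = 5) = (5/10)(4/9)(5/8)(3/7)(4/6) = 0.039683; P(data | r = 6) = (4/10)(3/9)(6/8)(2/7)(5/6) = 0.02381; P(data | r = 7) = (3/10)(2/9)(7/8)(1/7)(6/6) = 0.0083333; P(data | r = 9) = (1/10)(0/9) = 0.
The prior-weighted likelihoods are 1/5 · 0 = 0, 1/5 · 0.039683 = 0.0079365, 1/5 · 0.02381 = 0.0047619, 1/5 · 0.0083333 = 0.0016667, 1/5 · 0 = 0; summing to 0.014365.
So P(r = 5 | data) = (0.0079365) / (0.014365) = 0.55249.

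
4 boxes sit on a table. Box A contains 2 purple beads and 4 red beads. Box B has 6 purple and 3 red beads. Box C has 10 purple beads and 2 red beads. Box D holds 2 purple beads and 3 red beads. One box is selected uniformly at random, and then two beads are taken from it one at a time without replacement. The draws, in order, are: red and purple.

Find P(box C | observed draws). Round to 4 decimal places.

The likelihood of the observed sequence under each hypothesis: P(data | box A) = (4/6)(2/5) = 4/15; P(data | box B) = (3/9)(6/8) = 1/4; P(data | box C) = (2/12)(10/11) = 5/33; P(data | box D) = (3/5)(2/4) = 3/10.
Multiplying each by its prior: 1/4 · 4/15 = 1/15, 1/4 · 1/4 = 1/16, 1/4 · 5/33 = 5/132, 1/4 · 3/10 = 3/40; with total 213/880.
So P(box C | data) = (5/132) / (213/880) = 100/639.

0.1565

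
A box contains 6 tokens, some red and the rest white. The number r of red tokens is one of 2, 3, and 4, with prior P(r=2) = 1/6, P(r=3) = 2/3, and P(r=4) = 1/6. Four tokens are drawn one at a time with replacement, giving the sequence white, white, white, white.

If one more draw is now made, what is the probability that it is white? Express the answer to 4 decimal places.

0.5671

The likelihood of the observed sequence under each hypothesis: P(data | r = 2) = (4/6)(4/6)(4/6)(4/6) = 0.19753; P(data | r = 3) = (3/6)(3/6)(3/6)(3/6) = 0.0625; P(data | r = 4) = (2/6)(2/6)(2/6)(2/6) = 0.012346.
Weighting by the prior gives 1/6 · 0.19753 = 0.032922, 2/3 · 0.0625 = 0.041667, 1/6 · 0.012346 = 0.0020576; these sum to 0.076646.
The posterior is then P(r = 2 | data) = 0.42953, P(r = 3 | data) = 0.54362, P(r = 4 | data) = 0.026846.
The predictive probability is P(white next | data) = (2/3)(0.42953) + (1/2)(0.54362) + (1/3)(0.026846) = 0.56711.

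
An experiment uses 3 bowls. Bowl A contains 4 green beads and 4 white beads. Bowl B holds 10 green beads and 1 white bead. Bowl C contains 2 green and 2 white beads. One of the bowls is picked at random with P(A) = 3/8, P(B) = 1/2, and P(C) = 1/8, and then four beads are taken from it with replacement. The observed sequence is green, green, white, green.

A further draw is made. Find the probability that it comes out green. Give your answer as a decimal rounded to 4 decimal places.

Compute the likelihood of the observed sequence for each case: P(data | bowl A) = (4/8)(4/8)(4/8)(4/8) = 0.0625; P(data | bowl B) = (10/11)(10/11)(1/11)(10/11) = 0.068301; P(data | bowl C) = (2/4)(2/4)(2/4)(2/4) = 0.0625.
Multiplying each by its prior: 3/8 · 0.0625 = 0.023438, 1/2 · 0.068301 = 0.034151, 1/8 · 0.0625 = 0.0078125; with total 0.065401.
The posterior is then P(bowl A | data) = 0.35837, P(bowl B | data) = 0.52218, P(bowl C | data) = 0.11946.
Averaging over the posterior, P(green next | data) = (1/2)(0.35837) + (10/11)(0.52218) + (1/2)(0.11946) = 0.71362.

0.7136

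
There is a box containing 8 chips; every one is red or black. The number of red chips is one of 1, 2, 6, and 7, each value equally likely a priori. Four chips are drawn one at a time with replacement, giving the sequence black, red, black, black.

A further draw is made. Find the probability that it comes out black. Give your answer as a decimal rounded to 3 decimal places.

For each hypothesis, P(data | H) works out to: P(data | r = 1) = (7/8)(1/8)(7/8)(7/8) = 0.08374; P(data | r = 2) = (6/8)(2/8)(6/8)(6/8) = 0.10547; P(data | r = 6) = (2/8)(6/8)(2/8)(2/8) = 0.011719; P(data | r = 7) = (1/8)(7/8)(1/8)(1/8) = 0.001709.
The prior-weighted likelihoods are 1/4 · 0.08374 = 0.020935, 1/4 · 0.10547 = 0.026367, 1/4 · 0.011719 = 0.0029297, 1/4 · 0.001709 = 0.00042725; with total 0.050659.
Dividing through by the total gives posterior P(r = 1 | data) = 0.41325, P(r = 2 | data) = 0.52048, P(r = 6 | data) = 0.057831, P(r = 7 | data) = 0.0084337.
Averaging over the posterior, P(black next | data) = (7/8)(0.41325) + (3/4)(0.52048) + (1/4)(0.057831) + (1/8)(0.0084337) = 0.76747.

0.767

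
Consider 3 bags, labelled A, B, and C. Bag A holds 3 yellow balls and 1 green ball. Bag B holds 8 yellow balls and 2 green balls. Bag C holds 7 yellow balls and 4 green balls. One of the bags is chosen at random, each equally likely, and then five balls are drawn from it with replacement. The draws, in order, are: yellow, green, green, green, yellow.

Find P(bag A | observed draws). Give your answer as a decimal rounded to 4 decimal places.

Compute the likelihood of the observed sequence for each case: P(data | bag A) = (3/4)(1/4)(1/4)(1/4)(3/4) = 0.0087891; P(data | bag B) = (8/10)(2/10)(2/10)(2/10)(8/10) = 0.00512; P(data | bag C) = (7/11)(4/11)(4/11)(4/11)(7/11) = 0.019472.
Multiplying each by its prior: 1/3 · 0.0087891 = 0.0029297, 1/3 · 0.00512 = 0.0017067, 1/3 · 0.019472 = 0.0064907; summing to 0.011127.
Hence P(bag A | data) = (0.0029297) / (0.011127) = 0.26329.

0.2633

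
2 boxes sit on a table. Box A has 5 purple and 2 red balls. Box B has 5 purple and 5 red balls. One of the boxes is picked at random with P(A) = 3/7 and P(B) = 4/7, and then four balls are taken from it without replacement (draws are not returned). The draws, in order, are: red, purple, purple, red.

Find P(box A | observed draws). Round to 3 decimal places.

For each hypothesis, P(data | H) works out to: P(data | box A) = (2/7)(5/6)(4/5)(1/4) = 1/21; P(data | box B) = (5/10)(5/9)(4/8)(4/7) = 5/63.
The prior-weighted likelihoods are 3/7 · 1/21 = 1/49, 4/7 · 5/63 = 20/441; summing to 29/441.
Hence P(box A | data) = (1/49) / (29/441) = 9/29.

0.310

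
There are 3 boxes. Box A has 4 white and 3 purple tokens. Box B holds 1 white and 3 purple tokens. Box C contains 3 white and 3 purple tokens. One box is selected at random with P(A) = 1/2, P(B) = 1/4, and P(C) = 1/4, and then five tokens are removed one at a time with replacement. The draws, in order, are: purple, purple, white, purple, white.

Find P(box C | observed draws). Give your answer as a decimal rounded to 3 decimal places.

0.287

The likelihood of the observed sequence under each hypothesis: P(data | box A) = (3/7)(3/7)(4/7)(3/7)(4/7) = 0.025704; P(data | box B) = (3/4)(3/4)(1/4)(3/4)(1/4) = 0.026367; P(data | box C) = (3/6)(3/6)(3/6)(3/6)(3/6) = 0.03125.
The prior-weighted likelihoods are 1/2 · 0.025704 = 0.012852, 1/4 · 0.026367 = 0.0065918, 1/4 · 0.03125 = 0.0078125; these sum to 0.027256.
Therefore the posterior P(box C | data) = (0.0078125) / (0.027256) = 0.28663.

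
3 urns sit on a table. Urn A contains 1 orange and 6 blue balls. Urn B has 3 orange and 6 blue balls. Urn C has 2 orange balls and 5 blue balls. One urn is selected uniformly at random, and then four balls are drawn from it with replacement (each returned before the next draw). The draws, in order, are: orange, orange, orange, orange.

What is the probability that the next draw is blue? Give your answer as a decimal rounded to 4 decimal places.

Under each hypothesis, the probability of the observed sequence is: P(data | urn A) = (1/7)(1/7)(1/7)(1/7) = 0.00041649; P(data | urn B) = (3/9)(3/9)(3/9)(3/9) = 0.012346; P(data | urn C) = (2/7)(2/7)(2/7)(2/7) = 0.0066639.
Weighting by the prior gives 1/3 · 0.00041649 = 0.00013883, 1/3 · 0.012346 = 0.0041152, 1/3 · 0.0066639 = 0.0022213; these sum to 0.0064754.
The posterior is then P(urn A | data) = 0.02144, P(urn B | data) = 0.63552, P(urn C | data) = 0.34304.
The predictive probability is P(blue next | data) = (6/7)(0.02144) + (2/3)(0.63552) + (5/7)(0.34304) = 0.68709.

0.6871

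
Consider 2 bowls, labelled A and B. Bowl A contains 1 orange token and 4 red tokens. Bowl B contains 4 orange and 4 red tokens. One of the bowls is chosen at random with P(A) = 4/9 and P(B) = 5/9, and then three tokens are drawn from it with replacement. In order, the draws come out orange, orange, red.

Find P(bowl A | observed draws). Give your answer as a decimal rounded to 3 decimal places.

0.170

Compute the likelihood of the observed sequence for each case: P(data | bowl A) = (1/5)(1/5)(4/5) = 0.032; P(data | bowl B) = (4/8)(4/8)(4/8) = 0.125.
Multiplying each by its prior: 4/9 · 0.032 = 0.014222, 5/9 · 0.125 = 0.069444; summing to 0.083667.
Hence P(bowl A | data) = (0.014222) / (0.083667) = 0.16999.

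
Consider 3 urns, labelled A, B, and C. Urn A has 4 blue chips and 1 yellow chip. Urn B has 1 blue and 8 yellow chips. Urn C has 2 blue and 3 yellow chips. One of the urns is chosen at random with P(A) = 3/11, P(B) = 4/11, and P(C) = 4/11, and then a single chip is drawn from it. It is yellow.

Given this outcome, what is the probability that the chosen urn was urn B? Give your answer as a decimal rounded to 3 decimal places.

Compute the likelihood of this draw for each case: P(data | urn A) = (1/5) = 1/5; P(data | urn B) = (8/9) = 8/9; P(data | urn C) = (3/5) = 3/5.
Multiplying each by its prior: 3/11 · 1/5 = 3/55, 4/11 · 8/9 = 32/99, 4/11 · 3/5 = 12/55; summing to 59/99.
Therefore the posterior P(urn B | data) = (32/99) / (59/99) = 32/59.

0.542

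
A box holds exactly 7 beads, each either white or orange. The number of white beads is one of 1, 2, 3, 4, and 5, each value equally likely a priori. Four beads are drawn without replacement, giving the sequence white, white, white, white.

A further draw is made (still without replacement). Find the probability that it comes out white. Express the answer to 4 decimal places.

Under each hypothesis, the probability of the observed sequence is: P(data | r = 1) = (1/7)(0/6) = 0; P(data | r = 2) = (2/7)(1/6)(0/5) = 0; P(data | r = 3) = (3/7)(2/6)(1/5)(0/4) = 0; P(data | r = 4) = (4/7)(3/6)(2/5)(1/4) = 1/35; P(data | r = 5) = (5/7)(4/6)(3/5)(2/4) = 1/7.
The prior-weighted likelihoods are 1/5 · 0 = 0, 1/5 · 0 = 0, 1/5 · 0 = 0, 1/5 · 1/35 = 1/175, 1/5 · 1/7 = 1/35; with total 6/175.
Normalising, the posterior is P(r = 1 | data) = 0, P(r = 2 | data) = 0, P(r = 3 | data) = 0, P(r = 4 | data) = 1/6, P(r = 5 | data) = 5/6.
Averaging over the posterior, P(white next | data) = (0)(1/6) + (1/3)(5/6) = 5/18.

0.2778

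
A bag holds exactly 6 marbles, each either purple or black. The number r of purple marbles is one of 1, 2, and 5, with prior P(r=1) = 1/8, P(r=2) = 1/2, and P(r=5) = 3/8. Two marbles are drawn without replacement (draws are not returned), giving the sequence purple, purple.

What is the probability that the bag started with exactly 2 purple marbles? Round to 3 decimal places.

Under each hypothesis, the probability of the observed sequence is: P(data | r = 1) = (1/6)(0/5) = 0; P(data | r = 2) = (2/6)(1/5) = 1/15; P(data | r = 5) = (5/6)(4/5) = 2/3.
Multiplying each by its prior: 1/8 · 0 = 0, 1/2 · 1/15 = 1/30, 3/8 · 2/3 = 1/4; these sum to 17/60.
So P(r = 2 | data) = (1/30) / (17/60) = 2/17.

0.118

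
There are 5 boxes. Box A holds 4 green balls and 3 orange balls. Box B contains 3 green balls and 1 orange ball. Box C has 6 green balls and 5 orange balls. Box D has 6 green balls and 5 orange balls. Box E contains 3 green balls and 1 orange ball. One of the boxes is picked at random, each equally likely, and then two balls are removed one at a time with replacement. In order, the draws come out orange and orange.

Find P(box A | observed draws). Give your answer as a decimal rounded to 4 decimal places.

0.2544

The likelihood of the observed sequence under each hypothesis: P(data | box A) = (3/7)(3/7) = 0.18367; P(data | box B) = (1/4)(1/4) = 0.0625; P(data | box C) = (5/11)(5/11) = 0.20661; P(data | box D) = (5/11)(5/11) = 0.20661; P(data | box E) = (1/4)(1/4) = 0.0625.
The prior-weighted likelihoods are 1/5 · 0.18367 = 0.036735, 1/5 · 0.0625 = 0.0125, 1/5 · 0.20661 = 0.041322, 1/5 · 0.20661 = 0.041322, 1/5 · 0.0625 = 0.0125; with total 0.14438.
By Bayes' rule, P(box A | data) = (0.036735) / (0.14438) = 0.25443.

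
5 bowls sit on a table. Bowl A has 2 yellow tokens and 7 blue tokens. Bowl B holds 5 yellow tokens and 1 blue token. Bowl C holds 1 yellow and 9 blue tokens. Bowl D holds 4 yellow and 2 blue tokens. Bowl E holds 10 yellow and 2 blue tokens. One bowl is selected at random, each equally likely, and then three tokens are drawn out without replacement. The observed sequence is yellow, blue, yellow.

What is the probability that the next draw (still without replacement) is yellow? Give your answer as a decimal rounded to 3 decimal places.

Under each hypothesis, the probability of the observed sequence is: P(data | bowl A) = (2/9)(7/8)(1/7) = 0.027778; P(data | bowl B) = (5/6)(1/5)(4/4) = 0.16667; P(data | bowl C) = (1/10)(9/9)(0/8) = 0; P(data | bowl D) = (4/6)(2/5)(3/4) = 0.2; P(data | bowl E) = (10/12)(2/11)(9/10) = 0.13636.
Weighting by the prior gives 1/5 · 0.027778 = 0.0055556, 1/5 · 0.16667 = 0.033333, 1/5 · 0 = 0, 1/5 · 0.2 = 0.04, 1/5 · 0.13636 = 0.027273; with total 0.10616.
Dividing through by the total gives posterior P(bowl A | data) = 0.052331, P(bowl B | data) = 0.31399, P(bowl C | data) = 0, P(bowl D | data) = 0.37678, P(bowl E | data) = 0.2569.
So P(yellow next | data) = Σ P(yellow next | H) P(H | data) = (0)(0.052331) + (1)(0.31399) + (2/3)(0.37678) + (8/9)(0.2569) = 0.79353.

0.794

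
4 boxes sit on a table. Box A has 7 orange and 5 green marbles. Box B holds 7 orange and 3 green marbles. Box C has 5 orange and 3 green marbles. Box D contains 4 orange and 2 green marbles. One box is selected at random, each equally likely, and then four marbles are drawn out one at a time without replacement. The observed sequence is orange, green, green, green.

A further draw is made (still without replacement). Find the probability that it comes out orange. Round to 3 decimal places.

The likelihood of the observed sequence under each hypothesis: P(data | box A) = (7/12)(5/11)(4/10)(3/9) = 0.035354; P(data | box B) = (7/10)(3/9)(2/8)(1/7) = 0.0083333; P(data | box C) = (5/8)(3/7)(2/6)(1/5) = 0.017857; P(data | box D) = (4/6)(2/5)(1/4)(0/3) = 0.
Multiplying each by its prior: 1/4 · 0.035354 = 0.0088384, 1/4 · 0.0083333 = 0.0020833, 1/4 · 0.017857 = 0.0044643, 1/4 · 0 = 0; summing to 0.015386.
Dividing through by the total gives posterior P(box A | data) = 0.57444, P(box B | data) = 0.1354, P(box C | data) = 0.29015, P(box D | data) = 0.
So P(orange next | data) = Σ P(orange next | H) P(H | data) = (3/4)(0.57444) + (1)(0.1354) + (1)(0.29015) = 0.85639.

0.856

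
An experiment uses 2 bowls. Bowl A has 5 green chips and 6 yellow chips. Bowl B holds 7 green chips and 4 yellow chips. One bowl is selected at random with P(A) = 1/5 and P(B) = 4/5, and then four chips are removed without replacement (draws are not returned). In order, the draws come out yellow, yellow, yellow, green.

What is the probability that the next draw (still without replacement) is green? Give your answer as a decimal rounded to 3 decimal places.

For each hypothesis, P(data | H) works out to: P(data | bowl A) = (6/11)(5/10)(4/9)(5/8) = 0.075758; P(data | bowl B) = (4/11)(3/10)(2/9)(7/8) = 0.021212.
The prior-weighted likelihoods are 1/5 · 0.075758 = 0.015152, 4/5 · 0.021212 = 0.01697; these sum to 0.032121.
Normalising, the posterior is P(bowl A | data) = 0.4717, P(bowl B | data) = 0.5283.
The predictive probability is P(green next | data) = (4/7)(0.4717) + (6/7)(0.5283) = 0.72237.

0.722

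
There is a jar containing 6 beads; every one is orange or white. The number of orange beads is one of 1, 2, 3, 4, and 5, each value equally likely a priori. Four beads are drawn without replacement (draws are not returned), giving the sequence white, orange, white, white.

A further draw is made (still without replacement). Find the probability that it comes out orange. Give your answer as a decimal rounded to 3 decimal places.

For each hypothesis, P(data | H) works out to: P(data | r = 1) = (5/6)(1/5)(4/4)(3/3) = 1/6; P(data | r = 2) = (4/6)(2/5)(3/4)(2/3) = 2/15; P(data | r = 3) = (3/6)(3/5)(2/4)(1/3) = 1/20; P(data | r = 4) = (2/6)(4/5)(1/4)(0/3) = 0; P(data | r = 5) = (1/6)(5/5)(0/4) = 0.
Multiplying each by its prior: 1/5 · 1/6 = 1/30, 1/5 · 2/15 = 2/75, 1/5 · 1/20 = 1/100, 1/5 · 0 = 0, 1/5 · 0 = 0; these sum to 7/100.
Normalising, the posterior is P(r = 1 | data) = 10/21, P(r = 2 | data) = 8/21, P(r = 3 | data) = 1/7, P(r = 4 | data) = 0, P(r = 5 | data) = 0.
So P(orange next | data) = Σ P(orange next | H) P(H | data) = (0)(10/21) + (1/2)(8/21) + (1)(1/7) = 1/3.

0.333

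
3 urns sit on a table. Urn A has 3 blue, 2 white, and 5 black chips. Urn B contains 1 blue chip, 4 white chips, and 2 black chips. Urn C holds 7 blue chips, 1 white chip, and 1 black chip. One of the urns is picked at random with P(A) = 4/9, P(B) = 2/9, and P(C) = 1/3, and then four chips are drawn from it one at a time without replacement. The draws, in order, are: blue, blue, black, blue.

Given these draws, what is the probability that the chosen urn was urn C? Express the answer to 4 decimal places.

Compute the likelihood of the observed sequence for each case: P(data | urn A) = (3/10)(2/9)(5/8)(1/7) = 1/168; P(data | urn B) = (1/7)(0/6) = 0; P(data | urn C) = (7/9)(6/8)(1/7)(5/6) = 5/72.
Multiplying each by its prior: 4/9 · 1/168 = 1/378, 2/9 · 0 = 0, 1/3 · 5/72 = 5/216; with total 13/504.
By Bayes' rule, P(urn C | data) = (5/216) / (13/504) = 35/39.

0.8974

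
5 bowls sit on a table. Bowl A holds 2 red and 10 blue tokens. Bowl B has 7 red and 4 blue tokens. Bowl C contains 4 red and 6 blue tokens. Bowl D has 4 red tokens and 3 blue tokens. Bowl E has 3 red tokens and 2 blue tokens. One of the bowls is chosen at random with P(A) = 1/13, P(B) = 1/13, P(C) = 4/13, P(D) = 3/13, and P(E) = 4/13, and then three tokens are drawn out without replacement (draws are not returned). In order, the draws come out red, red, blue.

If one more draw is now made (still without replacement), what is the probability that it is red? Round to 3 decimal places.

Under each hypothesis, the probability of the observed sequence is: P(data | bowl A) = (2/12)(1/11)(10/10) = 0.015152; P(data | bowl B) = (7/11)(6/10)(4/9) = 0.1697; P(data | bowl C) = (4/10)(3/9)(6/8) = 0.1; P(data | bowl D) = (4/7)(3/6)(3/5) = 0.17143; P(data | bowl E) = (3/5)(2/4)(2/3) = 0.2.
Multiplying each by its prior: 1/13 · 0.015152 = 0.0011655, 1/13 · 0.1697 = 0.013054, 4/13 · 0.1 = 0.030769, 3/13 · 0.17143 = 0.03956, 4/13 · 0.2 = 0.061538; with total 0.14609.
Dividing through by the total gives posterior P(bowl A | data) = 0.0079781, P(bowl B | data) = 0.089355, P(bowl C | data) = 0.21062, P(bowl D | data) = 0.2708, P(bowl E | data) = 0.42124.
Averaging over the posterior, P(red next | data) = (0)(0.0079781) + (5/8)(0.089355) + (2/7)(0.21062) + (1/2)(0.2708) + (1/2)(0.42124) = 0.46205.

0.462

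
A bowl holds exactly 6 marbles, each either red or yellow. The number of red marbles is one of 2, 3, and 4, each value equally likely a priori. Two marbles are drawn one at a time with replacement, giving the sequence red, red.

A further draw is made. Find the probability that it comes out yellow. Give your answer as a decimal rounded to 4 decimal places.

0.4310

For each hypothesis, P(data | H) works out to: P(data | r = 2) = (2/6)(2/6) = 1/9; P(data | r = 3) = (3/6)(3/6) = 1/4; P(data | r = 4) = (4/6)(4/6) = 4/9.
Multiplying each by its prior: 1/3 · 1/9 = 1/27, 1/3 · 1/4 = 1/12, 1/3 · 4/9 = 4/27; with total 29/108.
The posterior is then P(r = 2 | data) = 4/29, P(r = 3 | data) = 9/29, P(r = 4 | data) = 16/29.
The predictive probability is P(yellow next | data) = (2/3)(4/29) + (1/2)(9/29) + (1/3)(16/29) = 25/58.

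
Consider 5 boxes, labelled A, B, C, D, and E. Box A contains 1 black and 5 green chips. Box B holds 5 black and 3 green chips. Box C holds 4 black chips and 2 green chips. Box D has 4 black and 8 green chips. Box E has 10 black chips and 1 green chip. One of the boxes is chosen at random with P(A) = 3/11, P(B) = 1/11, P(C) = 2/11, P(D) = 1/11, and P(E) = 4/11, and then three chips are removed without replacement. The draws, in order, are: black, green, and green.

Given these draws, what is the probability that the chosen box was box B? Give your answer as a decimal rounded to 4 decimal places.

0.1001

Under each hypothesis, the probability of the observed sequence is: P(data | box A) = (1/6)(5/5)(4/4) = 0.16667; P(data | box B) = (5/8)(3/7)(2/6) = 0.089286; P(data | box C) = (4/6)(2/5)(1/4) = 0.066667; P(data | box D) = (4/12)(8/11)(7/10) = 0.1697; P(data | box E) = (10/11)(1/10)(0/9) = 0.
Multiplying each by its prior: 3/11 · 0.16667 = 0.045455, 1/11 · 0.089286 = 0.0081169, 2/11 · 0.066667 = 0.012121, 1/11 · 0.1697 = 0.015427, 4/11 · 0 = 0; with total 0.08112.
Therefore the posterior P(box B | data) = (0.0081169) / (0.08112) = 0.10006.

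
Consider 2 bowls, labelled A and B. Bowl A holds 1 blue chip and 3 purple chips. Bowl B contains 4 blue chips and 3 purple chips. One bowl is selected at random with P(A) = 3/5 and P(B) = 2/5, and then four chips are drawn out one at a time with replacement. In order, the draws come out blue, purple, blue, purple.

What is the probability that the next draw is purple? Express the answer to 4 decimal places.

For each hypothesis, P(data | H) works out to: P(data | bowl A) = (1/4)(3/4)(1/4)(3/4) = 0.035156; P(data | bowl B) = (4/7)(3/7)(4/7)(3/7) = 0.059975.
Multiplying each by its prior: 3/5 · 0.035156 = 0.021094, 2/5 · 0.059975 = 0.02399; summing to 0.045084.
Normalising, the posterior is P(bowl A | data) = 0.46788, P(bowl B | data) = 0.53212.
Averaging over the posterior, P(purple next | data) = (3/4)(0.46788) + (3/7)(0.53212) = 0.57896.

0.5790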